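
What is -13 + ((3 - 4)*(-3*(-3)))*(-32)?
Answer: 275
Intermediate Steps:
-13 + ((3 - 4)*(-3*(-3)))*(-32) = -13 - 1*9*(-32) = -13 - 9*(-32) = -13 + 288 = 275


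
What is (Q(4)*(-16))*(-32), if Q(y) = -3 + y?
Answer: 512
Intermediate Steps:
(Q(4)*(-16))*(-32) = ((-3 + 4)*(-16))*(-32) = (1*(-16))*(-32) = -16*(-32) = 512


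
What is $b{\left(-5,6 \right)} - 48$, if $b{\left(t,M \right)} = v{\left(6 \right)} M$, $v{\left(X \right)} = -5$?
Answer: $-78$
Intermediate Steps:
$b{\left(t,M \right)} = - 5 M$
$b{\left(-5,6 \right)} - 48 = \left(-5\right) 6 - 48 = -30 - 48 = -78$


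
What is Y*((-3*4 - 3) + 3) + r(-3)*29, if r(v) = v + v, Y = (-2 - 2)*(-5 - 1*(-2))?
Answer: -318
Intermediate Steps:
Y = 12 (Y = -4*(-5 + 2) = -4*(-3) = 12)
r(v) = 2*v
Y*((-3*4 - 3) + 3) + r(-3)*29 = 12*((-3*4 - 3) + 3) + (2*(-3))*29 = 12*((-12 - 3) + 3) - 6*29 = 12*(-15 + 3) - 174 = 12*(-12) - 174 = -144 - 174 = -318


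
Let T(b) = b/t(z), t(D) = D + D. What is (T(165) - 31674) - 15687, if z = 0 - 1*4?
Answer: -379053/8 ≈ -47382.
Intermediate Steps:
z = -4 (z = 0 - 4 = -4)
t(D) = 2*D
T(b) = -b/8 (T(b) = b/((2*(-4))) = b/(-8) = b*(-⅛) = -b/8)
(T(165) - 31674) - 15687 = (-⅛*165 - 31674) - 15687 = (-165/8 - 31674) - 15687 = -253557/8 - 15687 = -379053/8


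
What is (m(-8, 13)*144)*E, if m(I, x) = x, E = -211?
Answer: -394992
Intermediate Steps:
(m(-8, 13)*144)*E = (13*144)*(-211) = 1872*(-211) = -394992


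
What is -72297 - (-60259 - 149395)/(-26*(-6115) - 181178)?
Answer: -802167745/11094 ≈ -72307.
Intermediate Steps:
-72297 - (-60259 - 149395)/(-26*(-6115) - 181178) = -72297 - (-209654)/(158990 - 181178) = -72297 - (-209654)/(-22188) = -72297 - (-209654)*(-1)/22188 = -72297 - 1*104827/11094 = -72297 - 104827/11094 = -802167745/11094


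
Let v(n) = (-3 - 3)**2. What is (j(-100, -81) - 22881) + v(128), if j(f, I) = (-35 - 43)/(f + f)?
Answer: -2284461/100 ≈ -22845.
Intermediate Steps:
v(n) = 36 (v(n) = (-6)**2 = 36)
j(f, I) = -39/f (j(f, I) = -78*1/(2*f) = -39/f)
(j(-100, -81) - 22881) + v(128) = (-39/(-100) - 22881) + 36 = (-39*(-1/100) - 22881) + 36 = (39/100 - 22881) + 36 = -2288061/100 + 36 = -2284461/100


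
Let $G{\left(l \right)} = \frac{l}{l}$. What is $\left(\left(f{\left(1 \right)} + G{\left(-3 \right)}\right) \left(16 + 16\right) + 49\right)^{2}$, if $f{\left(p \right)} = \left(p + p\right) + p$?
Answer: $31329$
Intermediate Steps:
$G{\left(l \right)} = 1$
$f{\left(p \right)} = 3 p$ ($f{\left(p \right)} = 2 p + p = 3 p$)
$\left(\left(f{\left(1 \right)} + G{\left(-3 \right)}\right) \left(16 + 16\right) + 49\right)^{2} = \left(\left(3 \cdot 1 + 1\right) \left(16 + 16\right) + 49\right)^{2} = \left(\left(3 + 1\right) 32 + 49\right)^{2} = \left(4 \cdot 32 + 49\right)^{2} = \left(128 + 49\right)^{2} = 177^{2} = 31329$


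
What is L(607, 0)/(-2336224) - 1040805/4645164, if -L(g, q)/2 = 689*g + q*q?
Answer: 60578134451/452172650864 ≈ 0.13397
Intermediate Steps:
L(g, q) = -1378*g - 2*q² (L(g, q) = -2*(689*g + q*q) = -2*(689*g + q²) = -2*(q² + 689*g) = -1378*g - 2*q²)
L(607, 0)/(-2336224) - 1040805/4645164 = (-1378*607 - 2*0²)/(-2336224) - 1040805/4645164 = (-836446 - 2*0)*(-1/2336224) - 1040805*1/4645164 = (-836446 + 0)*(-1/2336224) - 346935/1548388 = -836446*(-1/2336224) - 346935/1548388 = 418223/1168112 - 346935/1548388 = 60578134451/452172650864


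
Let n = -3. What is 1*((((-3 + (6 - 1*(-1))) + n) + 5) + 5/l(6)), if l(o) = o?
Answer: 41/6 ≈ 6.8333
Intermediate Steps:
1*((((-3 + (6 - 1*(-1))) + n) + 5) + 5/l(6)) = 1*((((-3 + (6 - 1*(-1))) - 3) + 5) + 5/6) = 1*((((-3 + (6 + 1)) - 3) + 5) + 5*(⅙)) = 1*((((-3 + 7) - 3) + 5) + ⅚) = 1*(((4 - 3) + 5) + ⅚) = 1*((1 + 5) + ⅚) = 1*(6 + ⅚) = 1*(41/6) = 41/6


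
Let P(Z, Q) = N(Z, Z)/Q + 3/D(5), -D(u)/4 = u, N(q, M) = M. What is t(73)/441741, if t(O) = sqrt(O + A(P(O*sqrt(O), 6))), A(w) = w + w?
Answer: sqrt(65430 + 21900*sqrt(73))/13252230 ≈ 3.7921e-5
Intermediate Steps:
D(u) = -4*u
P(Z, Q) = -3/20 + Z/Q (P(Z, Q) = Z/Q + 3/((-4*5)) = Z/Q + 3/(-20) = Z/Q + 3*(-1/20) = Z/Q - 3/20 = -3/20 + Z/Q)
A(w) = 2*w
t(O) = sqrt(-3/10 + O + O**(3/2)/3) (t(O) = sqrt(O + 2*(-3/20 + (O*sqrt(O))/6)) = sqrt(O + 2*(-3/20 + O**(3/2)*(1/6))) = sqrt(O + 2*(-3/20 + O**(3/2)/6)) = sqrt(O + (-3/10 + O**(3/2)/3)) = sqrt(-3/10 + O + O**(3/2)/3))
t(73)/441741 = (sqrt(-270 + 300*73**(3/2) + 900*73)/30)/441741 = (sqrt(-270 + 300*(73*sqrt(73)) + 65700)/30)*(1/441741) = (sqrt(-270 + 21900*sqrt(73) + 65700)/30)*(1/441741) = (sqrt(65430 + 21900*sqrt(73))/30)*(1/441741) = sqrt(65430 + 21900*sqrt(73))/13252230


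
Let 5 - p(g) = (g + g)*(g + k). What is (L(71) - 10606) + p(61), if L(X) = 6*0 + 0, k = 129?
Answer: -33781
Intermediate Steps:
L(X) = 0 (L(X) = 0 + 0 = 0)
p(g) = 5 - 2*g*(129 + g) (p(g) = 5 - (g + g)*(g + 129) = 5 - 2*g*(129 + g))
(L(71) - 10606) + p(61) = (0 - 10606) + (5 - 258*61 - 2*61**2) = -10606 + (5 - 15738 - 2*3721) = -10606 + (5 - 15738 - 7442) = -10606 - 23175 = -33781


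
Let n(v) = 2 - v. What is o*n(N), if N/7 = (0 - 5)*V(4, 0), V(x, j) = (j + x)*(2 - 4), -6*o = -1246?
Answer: -173194/3 ≈ -57731.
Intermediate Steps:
o = 623/3 (o = -⅙*(-1246) = 623/3 ≈ 207.67)
V(x, j) = -2*j - 2*x (V(x, j) = (j + x)*(-2) = -2*j - 2*x)
N = 280 (N = 7*((0 - 5)*(-2*0 - 2*4)) = 7*(-5*(0 - 8)) = 7*(-5*(-8)) = 7*40 = 280)
o*n(N) = 623*(2 - 1*280)/3 = 623*(2 - 280)/3 = (623/3)*(-278) = -173194/3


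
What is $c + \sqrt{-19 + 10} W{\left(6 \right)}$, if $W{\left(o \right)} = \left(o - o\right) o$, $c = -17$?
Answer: $-17$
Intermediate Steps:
$W{\left(o \right)} = 0$ ($W{\left(o \right)} = 0 o = 0$)
$c + \sqrt{-19 + 10} W{\left(6 \right)} = -17 + \sqrt{-19 + 10} \cdot 0 = -17 + \sqrt{-9} \cdot 0 = -17 + 3 i 0 = -17 + 0 = -17$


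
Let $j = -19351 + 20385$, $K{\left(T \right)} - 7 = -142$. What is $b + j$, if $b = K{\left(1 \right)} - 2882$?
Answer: $-1983$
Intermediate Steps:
$K{\left(T \right)} = -135$ ($K{\left(T \right)} = 7 - 142 = -135$)
$j = 1034$
$b = -3017$ ($b = -135 - 2882 = -3017$)
$b + j = -3017 + 1034 = -1983$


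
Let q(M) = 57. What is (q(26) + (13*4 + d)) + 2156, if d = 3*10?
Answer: 2295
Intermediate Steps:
d = 30
(q(26) + (13*4 + d)) + 2156 = (57 + (13*4 + 30)) + 2156 = (57 + (52 + 30)) + 2156 = (57 + 82) + 2156 = 139 + 2156 = 2295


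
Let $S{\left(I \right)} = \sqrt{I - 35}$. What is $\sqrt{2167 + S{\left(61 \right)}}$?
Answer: $\sqrt{2167 + \sqrt{26}} \approx 46.606$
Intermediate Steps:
$S{\left(I \right)} = \sqrt{-35 + I}$
$\sqrt{2167 + S{\left(61 \right)}} = \sqrt{2167 + \sqrt{-35 + 61}} = \sqrt{2167 + \sqrt{26}}$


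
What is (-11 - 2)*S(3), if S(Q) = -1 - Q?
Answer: 52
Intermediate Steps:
(-11 - 2)*S(3) = (-11 - 2)*(-1 - 1*3) = -13*(-1 - 3) = -13*(-4) = 52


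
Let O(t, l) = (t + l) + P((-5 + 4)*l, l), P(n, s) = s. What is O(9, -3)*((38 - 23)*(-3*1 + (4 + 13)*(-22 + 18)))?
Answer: -3195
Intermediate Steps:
O(t, l) = t + 2*l (O(t, l) = (t + l) + l = (l + t) + l = t + 2*l)
O(9, -3)*((38 - 23)*(-3*1 + (4 + 13)*(-22 + 18))) = (9 + 2*(-3))*((38 - 23)*(-3*1 + (4 + 13)*(-22 + 18))) = (9 - 6)*(15*(-3 + 17*(-4))) = 3*(15*(-3 - 68)) = 3*(15*(-71)) = 3*(-1065) = -3195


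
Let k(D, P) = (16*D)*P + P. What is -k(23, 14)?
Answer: -5166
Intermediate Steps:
k(D, P) = P + 16*D*P (k(D, P) = 16*D*P + P = P + 16*D*P)
-k(23, 14) = -14*(1 + 16*23) = -14*(1 + 368) = -14*369 = -1*5166 = -5166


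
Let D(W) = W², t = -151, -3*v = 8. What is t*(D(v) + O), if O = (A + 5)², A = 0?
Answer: -43639/9 ≈ -4848.8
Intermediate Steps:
O = 25 (O = (0 + 5)² = 5² = 25)
v = -8/3 (v = -⅓*8 = -8/3 ≈ -2.6667)
t*(D(v) + O) = -151*((-8/3)² + 25) = -151*(64/9 + 25) = -151*289/9 = -43639/9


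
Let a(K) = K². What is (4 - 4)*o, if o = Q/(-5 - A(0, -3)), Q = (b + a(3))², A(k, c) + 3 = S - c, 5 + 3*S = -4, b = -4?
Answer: 0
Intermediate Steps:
S = -3 (S = -5/3 + (⅓)*(-4) = -5/3 - 4/3 = -3)
A(k, c) = -6 - c (A(k, c) = -3 + (-3 - c) = -6 - c)
Q = 25 (Q = (-4 + 3²)² = (-4 + 9)² = 5² = 25)
o = -25/2 (o = 25/(-5 - (-6 - 1*(-3))) = 25/(-5 - (-6 + 3)) = 25/(-5 - 1*(-3)) = 25/(-5 + 3) = 25/(-2) = 25*(-½) = -25/2 ≈ -12.500)
(4 - 4)*o = (4 - 4)*(-25/2) = 0*(-25/2) = 0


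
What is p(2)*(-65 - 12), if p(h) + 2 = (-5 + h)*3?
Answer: 847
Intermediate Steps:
p(h) = -17 + 3*h (p(h) = -2 + (-5 + h)*3 = -2 + (-15 + 3*h) = -17 + 3*h)
p(2)*(-65 - 12) = (-17 + 3*2)*(-65 - 12) = (-17 + 6)*(-77) = -11*(-77) = 847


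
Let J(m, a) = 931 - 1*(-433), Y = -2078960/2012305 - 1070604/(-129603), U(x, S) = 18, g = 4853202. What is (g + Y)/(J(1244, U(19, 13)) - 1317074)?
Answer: -3835517208573749/1039812649716105 ≈ -3.6887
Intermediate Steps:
Y = 125662821956/17386717661 (Y = -2078960*1/2012305 - 1070604*(-1/129603) = -415792/402461 + 356868/43201 = 125662821956/17386717661 ≈ 7.2275)
J(m, a) = 1364 (J(m, a) = 931 + 433 = 1364)
(g + Y)/(J(1244, U(19, 13)) - 1317074) = (4853202 + 125662821956/17386717661)/(1364 - 1317074) = (84381378588622478/17386717661)/(-1315710) = (84381378588622478/17386717661)*(-1/1315710) = -3835517208573749/1039812649716105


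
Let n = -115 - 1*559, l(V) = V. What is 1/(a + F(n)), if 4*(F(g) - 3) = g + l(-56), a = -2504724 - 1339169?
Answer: -2/7688145 ≈ -2.6014e-7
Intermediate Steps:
n = -674 (n = -115 - 559 = -674)
a = -3843893
F(g) = -11 + g/4 (F(g) = 3 + (g - 56)/4 = 3 + (-56 + g)/4 = 3 + (-14 + g/4) = -11 + g/4)
1/(a + F(n)) = 1/(-3843893 + (-11 + (¼)*(-674))) = 1/(-3843893 + (-11 - 337/2)) = 1/(-3843893 - 359/2) = 1/(-7688145/2) = -2/7688145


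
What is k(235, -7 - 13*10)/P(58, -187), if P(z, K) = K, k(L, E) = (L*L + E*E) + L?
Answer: -74229/187 ≈ -396.95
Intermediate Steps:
k(L, E) = L + E² + L² (k(L, E) = (L² + E²) + L = (E² + L²) + L = L + E² + L²)
k(235, -7 - 13*10)/P(58, -187) = (235 + (-7 - 13*10)² + 235²)/(-187) = (235 + (-7 - 130)² + 55225)*(-1/187) = (235 + (-137)² + 55225)*(-1/187) = (235 + 18769 + 55225)*(-1/187) = 74229*(-1/187) = -74229/187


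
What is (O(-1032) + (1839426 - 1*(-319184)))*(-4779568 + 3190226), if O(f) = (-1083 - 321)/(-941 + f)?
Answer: -6768910523241428/1973 ≈ -3.4308e+12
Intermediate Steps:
O(f) = -1404/(-941 + f)
(O(-1032) + (1839426 - 1*(-319184)))*(-4779568 + 3190226) = (-1404/(-941 - 1032) + (1839426 - 1*(-319184)))*(-4779568 + 3190226) = (-1404/(-1973) + (1839426 + 319184))*(-1589342) = (-1404*(-1/1973) + 2158610)*(-1589342) = (1404/1973 + 2158610)*(-1589342) = (4258938934/1973)*(-1589342) = -6768910523241428/1973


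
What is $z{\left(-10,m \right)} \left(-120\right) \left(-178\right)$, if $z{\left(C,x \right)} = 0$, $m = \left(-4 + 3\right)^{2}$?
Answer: $0$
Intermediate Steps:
$m = 1$ ($m = \left(-1\right)^{2} = 1$)
$z{\left(-10,m \right)} \left(-120\right) \left(-178\right) = 0 \left(-120\right) \left(-178\right) = 0 \left(-178\right) = 0$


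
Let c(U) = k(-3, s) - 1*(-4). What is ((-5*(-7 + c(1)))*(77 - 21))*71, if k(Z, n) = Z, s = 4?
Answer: 119280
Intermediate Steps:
c(U) = 1 (c(U) = -3 - 1*(-4) = -3 + 4 = 1)
((-5*(-7 + c(1)))*(77 - 21))*71 = ((-5*(-7 + 1))*(77 - 21))*71 = (-5*(-6)*56)*71 = (30*56)*71 = 1680*71 = 119280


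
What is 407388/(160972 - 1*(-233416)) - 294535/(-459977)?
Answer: 75887544914/45352352269 ≈ 1.6733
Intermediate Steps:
407388/(160972 - 1*(-233416)) - 294535/(-459977) = 407388/(160972 + 233416) - 294535*(-1/459977) = 407388/394388 + 294535/459977 = 407388*(1/394388) + 294535/459977 = 101847/98597 + 294535/459977 = 75887544914/45352352269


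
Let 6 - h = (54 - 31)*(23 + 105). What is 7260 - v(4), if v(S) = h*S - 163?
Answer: 19175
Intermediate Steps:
h = -2938 (h = 6 - (54 - 31)*(23 + 105) = 6 - 23*128 = 6 - 1*2944 = 6 - 2944 = -2938)
v(S) = -163 - 2938*S (v(S) = -2938*S - 163 = -163 - 2938*S)
7260 - v(4) = 7260 - (-163 - 2938*4) = 7260 - (-163 - 11752) = 7260 - 1*(-11915) = 7260 + 11915 = 19175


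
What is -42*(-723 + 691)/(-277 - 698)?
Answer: -448/325 ≈ -1.3785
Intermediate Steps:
-42*(-723 + 691)/(-277 - 698) = -(-1344)/(-975) = -(-1344)*(-1)/975 = -42*32/975 = -448/325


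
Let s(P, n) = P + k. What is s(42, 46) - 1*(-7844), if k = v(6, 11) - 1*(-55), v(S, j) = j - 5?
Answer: 7947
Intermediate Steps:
v(S, j) = -5 + j
k = 61 (k = (-5 + 11) - 1*(-55) = 6 + 55 = 61)
s(P, n) = 61 + P (s(P, n) = P + 61 = 61 + P)
s(42, 46) - 1*(-7844) = (61 + 42) - 1*(-7844) = 103 + 7844 = 7947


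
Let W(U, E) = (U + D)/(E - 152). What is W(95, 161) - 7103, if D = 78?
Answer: -63754/9 ≈ -7083.8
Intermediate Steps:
W(U, E) = (78 + U)/(-152 + E) (W(U, E) = (U + 78)/(E - 152) = (78 + U)/(-152 + E))
W(95, 161) - 7103 = (78 + 95)/(-152 + 161) - 7103 = 173/9 - 7103 = -63754/9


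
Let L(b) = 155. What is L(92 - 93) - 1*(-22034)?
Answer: 22189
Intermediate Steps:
L(92 - 93) - 1*(-22034) = 155 - 1*(-22034) = 155 + 22034 = 22189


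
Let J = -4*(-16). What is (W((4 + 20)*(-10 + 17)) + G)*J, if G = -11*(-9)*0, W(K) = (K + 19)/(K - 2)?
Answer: 5984/83 ≈ 72.096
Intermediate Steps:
W(K) = (19 + K)/(-2 + K)
G = 0 (G = 99*0 = 0)
J = 64
(W((4 + 20)*(-10 + 17)) + G)*J = ((19 + (4 + 20)*(-10 + 17))/(-2 + (4 + 20)*(-10 + 17)) + 0)*64 = ((19 + 24*7)/(-2 + 24*7) + 0)*64 = ((19 + 168)/(-2 + 168) + 0)*64 = (187/166 + 0)*64 = (187/166)*64 = 5984/83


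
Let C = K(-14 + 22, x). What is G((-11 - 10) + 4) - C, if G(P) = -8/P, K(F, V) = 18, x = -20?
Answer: -298/17 ≈ -17.529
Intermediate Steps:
C = 18
G((-11 - 10) + 4) - C = -8/((-11 - 10) + 4) - 1*18 = -8/(-21 + 4) - 18 = -8/(-17) - 18 = -8*(-1/17) - 18 = 8/17 - 18 = -298/17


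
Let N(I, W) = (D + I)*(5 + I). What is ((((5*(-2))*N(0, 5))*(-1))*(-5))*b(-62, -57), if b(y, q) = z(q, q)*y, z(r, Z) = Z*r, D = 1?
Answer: 50359500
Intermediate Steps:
N(I, W) = (1 + I)*(5 + I)
b(y, q) = y*q**2 (b(y, q) = (q*q)*y = q**2*y = y*q**2)
((((5*(-2))*N(0, 5))*(-1))*(-5))*b(-62, -57) = ((((5*(-2))*(5 + 0**2 + 6*0))*(-1))*(-5))*(-62*(-57)**2) = ((-10*(5 + 0 + 0)*(-1))*(-5))*(-62*3249) = ((-10*5*(-1))*(-5))*(-201438) = (-50*(-1)*(-5))*(-201438) = (50*(-5))*(-201438) = -250*(-201438) = 50359500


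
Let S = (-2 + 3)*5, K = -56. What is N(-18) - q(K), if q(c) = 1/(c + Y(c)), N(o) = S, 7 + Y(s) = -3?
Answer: 331/66 ≈ 5.0152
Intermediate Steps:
Y(s) = -10 (Y(s) = -7 - 3 = -10)
S = 5 (S = 1*5 = 5)
N(o) = 5
q(c) = 1/(-10 + c) (q(c) = 1/(c - 10) = 1/(-10 + c))
N(-18) - q(K) = 5 - 1/(-10 - 56) = 5 - 1/(-66) = 5 - 1*(-1/66) = 5 + 1/66 = 331/66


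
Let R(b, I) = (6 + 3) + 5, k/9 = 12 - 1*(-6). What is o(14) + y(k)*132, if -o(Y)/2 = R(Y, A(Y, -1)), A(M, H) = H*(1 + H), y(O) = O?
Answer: 21356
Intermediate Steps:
k = 162 (k = 9*(12 - 1*(-6)) = 9*(12 + 6) = 9*18 = 162)
R(b, I) = 14 (R(b, I) = 9 + 5 = 14)
o(Y) = -28 (o(Y) = -2*14 = -28)
o(14) + y(k)*132 = -28 + 162*132 = -28 + 21384 = 21356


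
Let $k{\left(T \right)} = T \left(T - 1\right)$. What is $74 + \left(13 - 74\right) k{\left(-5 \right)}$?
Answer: $-1756$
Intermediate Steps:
$k{\left(T \right)} = T \left(-1 + T\right)$
$74 + \left(13 - 74\right) k{\left(-5 \right)} = 74 + \left(13 - 74\right) \left(- 5 \left(-1 - 5\right)\right) = 74 - 61 \left(\left(-5\right) \left(-6\right)\right) = 74 - 1830 = -1756$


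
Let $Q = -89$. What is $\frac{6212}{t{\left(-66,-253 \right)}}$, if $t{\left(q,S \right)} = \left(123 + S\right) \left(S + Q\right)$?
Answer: $\frac{1553}{11115} \approx 0.13972$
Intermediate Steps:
$t{\left(q,S \right)} = \left(-89 + S\right) \left(123 + S\right)$ ($t{\left(q,S \right)} = \left(123 + S\right) \left(S - 89\right) = \left(123 + S\right) \left(-89 + S\right) = \left(-89 + S\right) \left(123 + S\right)$)
$\frac{6212}{t{\left(-66,-253 \right)}} = \frac{6212}{-10947 + \left(-253\right)^{2} + 34 \left(-253\right)} = \frac{6212}{-10947 + 64009 - 8602} = \frac{6212}{44460} = 6212 \cdot \frac{1}{44460} = \frac{1553}{11115}$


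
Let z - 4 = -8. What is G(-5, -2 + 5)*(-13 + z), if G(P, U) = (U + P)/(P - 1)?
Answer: -17/3 ≈ -5.6667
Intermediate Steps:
z = -4 (z = 4 - 8 = -4)
G(P, U) = (P + U)/(-1 + P)
G(-5, -2 + 5)*(-13 + z) = ((-5 + (-2 + 5))/(-1 - 5))*(-13 - 4) = ((-5 + 3)/(-6))*(-17) = -1/6*(-2)*(-17) = (1/3)*(-17) = -17/3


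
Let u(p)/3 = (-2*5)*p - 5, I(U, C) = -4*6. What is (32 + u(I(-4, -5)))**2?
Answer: 543169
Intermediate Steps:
I(U, C) = -24
u(p) = -15 - 30*p (u(p) = 3*((-2*5)*p - 5) = 3*(-10*p - 5) = 3*(-5 - 10*p) = -15 - 30*p)
(32 + u(I(-4, -5)))**2 = (32 + (-15 - 30*(-24)))**2 = (32 + (-15 + 720))**2 = (32 + 705)**2 = 737**2 = 543169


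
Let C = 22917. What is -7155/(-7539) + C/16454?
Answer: 96833211/41348902 ≈ 2.3419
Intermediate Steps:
-7155/(-7539) + C/16454 = -7155/(-7539) + 22917/16454 = -7155*(-1/7539) + 22917*(1/16454) = 2385/2513 + 22917/16454 = 96833211/41348902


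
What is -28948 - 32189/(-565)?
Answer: -16323431/565 ≈ -28891.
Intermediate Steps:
-28948 - 32189/(-565) = -28948 - 32189*(-1)/565 = -28948 - 1*(-32189/565) = -28948 + 32189/565 = -16323431/565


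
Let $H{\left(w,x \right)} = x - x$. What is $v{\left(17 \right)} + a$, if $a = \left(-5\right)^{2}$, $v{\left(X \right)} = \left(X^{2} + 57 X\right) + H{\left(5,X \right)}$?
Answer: $1283$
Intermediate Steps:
$H{\left(w,x \right)} = 0$
$v{\left(X \right)} = X^{2} + 57 X$ ($v{\left(X \right)} = \left(X^{2} + 57 X\right) + 0 = X^{2} + 57 X$)
$a = 25$
$v{\left(17 \right)} + a = 17 \left(57 + 17\right) + 25 = 17 \cdot 74 + 25 = 1258 + 25 = 1283$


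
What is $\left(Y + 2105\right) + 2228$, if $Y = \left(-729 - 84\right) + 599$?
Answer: $4119$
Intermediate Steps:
$Y = -214$ ($Y = -813 + 599 = -214$)
$\left(Y + 2105\right) + 2228 = \left(-214 + 2105\right) + 2228 = 1891 + 2228 = 4119$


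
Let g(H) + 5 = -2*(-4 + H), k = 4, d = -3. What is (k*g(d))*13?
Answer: 468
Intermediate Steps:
g(H) = 3 - 2*H (g(H) = -5 - 2*(-4 + H) = -5 + (8 - 2*H) = 3 - 2*H)
(k*g(d))*13 = (4*(3 - 2*(-3)))*13 = (4*(3 + 6))*13 = (4*9)*13 = 36*13 = 468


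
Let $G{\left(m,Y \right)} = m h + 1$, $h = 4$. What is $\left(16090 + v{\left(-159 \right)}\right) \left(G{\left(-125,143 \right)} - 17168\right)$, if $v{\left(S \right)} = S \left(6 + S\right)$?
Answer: $-714047139$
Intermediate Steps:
$G{\left(m,Y \right)} = 1 + 4 m$ ($G{\left(m,Y \right)} = m 4 + 1 = 4 m + 1 = 1 + 4 m$)
$\left(16090 + v{\left(-159 \right)}\right) \left(G{\left(-125,143 \right)} - 17168\right) = \left(16090 - 159 \left(6 - 159\right)\right) \left(\left(1 + 4 \left(-125\right)\right) - 17168\right) = \left(16090 - -24327\right) \left(\left(1 - 500\right) - 17168\right) = \left(16090 + 24327\right) \left(-499 - 17168\right) = 40417 \left(-17667\right) = -714047139$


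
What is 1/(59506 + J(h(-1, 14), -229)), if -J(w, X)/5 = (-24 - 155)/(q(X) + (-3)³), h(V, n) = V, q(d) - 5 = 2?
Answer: 4/237845 ≈ 1.6818e-5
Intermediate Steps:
q(d) = 7 (q(d) = 5 + 2 = 7)
J(w, X) = -179/4 (J(w, X) = -5*(-24 - 155)/(7 + (-3)³) = -(-895)/(7 - 27) = -(-895)/(-20) = -(-895)*(-1)/20 = -5*179/20 = -179/4)
1/(59506 + J(h(-1, 14), -229)) = 1/(59506 - 179/4) = 1/(237845/4) = 4/237845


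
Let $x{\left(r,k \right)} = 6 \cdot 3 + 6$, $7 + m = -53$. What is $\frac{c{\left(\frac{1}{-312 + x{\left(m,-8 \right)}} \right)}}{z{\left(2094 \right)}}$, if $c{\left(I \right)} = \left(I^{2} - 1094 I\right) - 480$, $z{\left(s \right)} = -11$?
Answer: $\frac{39498047}{912384} \approx 43.291$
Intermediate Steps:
$m = -60$ ($m = -7 - 53 = -60$)
$x{\left(r,k \right)} = 24$ ($x{\left(r,k \right)} = 18 + 6 = 24$)
$c{\left(I \right)} = -480 + I^{2} - 1094 I$
$\frac{c{\left(\frac{1}{-312 + x{\left(m,-8 \right)}} \right)}}{z{\left(2094 \right)}} = \frac{-480 + \left(\frac{1}{-312 + 24}\right)^{2} - \frac{1094}{-312 + 24}}{-11} = \left(-480 + \left(\frac{1}{-288}\right)^{2} - \frac{1094}{-288}\right) \left(- \frac{1}{11}\right) = \left(-480 + \left(- \frac{1}{288}\right)^{2} - - \frac{547}{144}\right) \left(- \frac{1}{11}\right) = \left(-480 + \frac{1}{82944} + \frac{547}{144}\right) \left(- \frac{1}{11}\right) = \left(- \frac{39498047}{82944}\right) \left(- \frac{1}{11}\right) = \frac{39498047}{912384}$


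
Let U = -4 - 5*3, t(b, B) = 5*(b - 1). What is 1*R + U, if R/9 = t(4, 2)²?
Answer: 2006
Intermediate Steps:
t(b, B) = -5 + 5*b (t(b, B) = 5*(-1 + b) = -5 + 5*b)
R = 2025 (R = 9*(-5 + 5*4)² = 9*(-5 + 20)² = 9*15² = 9*225 = 2025)
U = -19 (U = -4 - 15 = -19)
1*R + U = 1*2025 - 19 = 2025 - 19 = 2006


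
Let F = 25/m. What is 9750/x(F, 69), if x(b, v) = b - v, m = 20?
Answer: -39000/271 ≈ -143.91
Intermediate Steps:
F = 5/4 (F = 25/20 = 25*(1/20) = 5/4 ≈ 1.2500)
9750/x(F, 69) = 9750/(5/4 - 1*69) = 9750/(5/4 - 69) = 9750/(-271/4) = 9750*(-4/271) = -39000/271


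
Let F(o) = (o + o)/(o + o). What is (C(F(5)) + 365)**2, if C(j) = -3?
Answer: 131044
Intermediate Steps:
F(o) = 1 (F(o) = (2*o)/((2*o)) = (2*o)*(1/(2*o)) = 1)
(C(F(5)) + 365)**2 = (-3 + 365)**2 = 362**2 = 131044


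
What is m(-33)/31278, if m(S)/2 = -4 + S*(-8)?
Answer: 20/1203 ≈ 0.016625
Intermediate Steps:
m(S) = -8 - 16*S (m(S) = 2*(-4 + S*(-8)) = 2*(-4 - 8*S) = -8 - 16*S)
m(-33)/31278 = (-8 - 16*(-33))/31278 = (-8 + 528)*(1/31278) = 520*(1/31278) = 20/1203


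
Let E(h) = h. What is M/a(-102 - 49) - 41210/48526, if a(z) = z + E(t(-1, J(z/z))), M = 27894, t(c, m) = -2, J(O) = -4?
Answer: -226648229/1237413 ≈ -183.16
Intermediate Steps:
a(z) = -2 + z (a(z) = z - 2 = -2 + z)
M/a(-102 - 49) - 41210/48526 = 27894/(-2 + (-102 - 49)) - 41210/48526 = 27894/(-2 - 151) - 41210*1/48526 = 27894/(-153) - 20605/24263 = 27894*(-1/153) - 20605/24263 = -9298/51 - 20605/24263 = -226648229/1237413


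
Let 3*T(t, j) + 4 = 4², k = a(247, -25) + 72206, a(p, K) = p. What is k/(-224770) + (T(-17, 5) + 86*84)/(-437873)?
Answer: -33349850029/98420714210 ≈ -0.33885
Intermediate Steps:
k = 72453 (k = 247 + 72206 = 72453)
T(t, j) = 4 (T(t, j) = -4/3 + (⅓)*4² = -4/3 + (⅓)*16 = -4/3 + 16/3 = 4)
k/(-224770) + (T(-17, 5) + 86*84)/(-437873) = 72453/(-224770) + (4 + 86*84)/(-437873) = 72453*(-1/224770) + (4 + 7224)*(-1/437873) = -72453/224770 + 7228*(-1/437873) = -72453/224770 - 7228/437873 = -33349850029/98420714210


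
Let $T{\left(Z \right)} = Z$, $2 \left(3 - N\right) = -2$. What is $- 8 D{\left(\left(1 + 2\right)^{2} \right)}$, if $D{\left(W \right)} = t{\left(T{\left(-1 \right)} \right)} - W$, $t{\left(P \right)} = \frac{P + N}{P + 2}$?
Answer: $48$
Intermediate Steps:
$N = 4$ ($N = 3 - -1 = 3 + 1 = 4$)
$t{\left(P \right)} = \frac{4 + P}{2 + P}$ ($t{\left(P \right)} = \frac{P + 4}{P + 2} = \frac{4 + P}{2 + P}$)
$D{\left(W \right)} = 3 - W$ ($D{\left(W \right)} = \frac{4 - 1}{2 - 1} - W = 1^{-1} \cdot 3 - W = 1 \cdot 3 - W = 3 - W$)
$- 8 D{\left(\left(1 + 2\right)^{2} \right)} = - 8 \left(3 - \left(1 + 2\right)^{2}\right) = - 8 \left(3 - 3^{2}\right) = - 8 \left(3 - 9\right) = \left(-8\right) \left(-6\right) = 48$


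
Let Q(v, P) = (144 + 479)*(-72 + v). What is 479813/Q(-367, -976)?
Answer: -479813/273497 ≈ -1.7544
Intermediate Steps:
Q(v, P) = -44856 + 623*v (Q(v, P) = 623*(-72 + v) = -44856 + 623*v)
479813/Q(-367, -976) = 479813/(-44856 + 623*(-367)) = 479813/(-44856 - 228641) = 479813/(-273497) = 479813*(-1/273497) = -479813/273497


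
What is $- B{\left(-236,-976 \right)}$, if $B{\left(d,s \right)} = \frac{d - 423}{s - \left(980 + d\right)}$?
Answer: $- \frac{659}{1720} \approx -0.38314$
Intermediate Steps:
$B{\left(d,s \right)} = \frac{-423 + d}{-980 + s - d}$
$- B{\left(-236,-976 \right)} = - \frac{423 - -236}{980 - 236 - -976} = - \frac{423 + 236}{980 - 236 + 976} = - \frac{659}{1720}$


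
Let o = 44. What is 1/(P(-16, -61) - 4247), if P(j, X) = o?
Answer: -1/4203 ≈ -0.00023793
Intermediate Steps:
P(j, X) = 44
1/(P(-16, -61) - 4247) = 1/(44 - 4247) = 1/(-4203) = -1/4203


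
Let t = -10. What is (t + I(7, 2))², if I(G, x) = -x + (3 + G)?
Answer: 4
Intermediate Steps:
I(G, x) = 3 + G - x
(t + I(7, 2))² = (-10 + (3 + 7 - 1*2))² = (-10 + (3 + 7 - 2))² = (-10 + 8)² = (-2)² = 4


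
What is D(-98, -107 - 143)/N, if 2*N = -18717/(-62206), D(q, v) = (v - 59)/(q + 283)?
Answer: -12814436/1154215 ≈ -11.102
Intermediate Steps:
D(q, v) = (-59 + v)/(283 + q)
N = 18717/124412 (N = (-18717/(-62206))/2 = (-18717*(-1/62206))/2 = (½)*(18717/62206) = 18717/124412 ≈ 0.15044)
D(-98, -107 - 143)/N = ((-59 + (-107 - 143))/(283 - 98))/(18717/124412) = ((-59 - 250)/185)*(124412/18717) = ((1/185)*(-309))*(124412/18717) = -309/185*124412/18717 = -12814436/1154215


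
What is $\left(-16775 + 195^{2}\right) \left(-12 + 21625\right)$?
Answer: $459276250$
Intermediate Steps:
$\left(-16775 + 195^{2}\right) \left(-12 + 21625\right) = \left(-16775 + 38025\right) 21613 = 21250 \cdot 21613 = 459276250$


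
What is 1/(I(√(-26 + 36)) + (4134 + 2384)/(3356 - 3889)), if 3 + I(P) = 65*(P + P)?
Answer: 4326361/47945155311 + 36931570*√10/47945155311 ≈ 0.0025261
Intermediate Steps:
I(P) = -3 + 130*P (I(P) = -3 + 65*(P + P) = -3 + 65*(2*P) = -3 + 130*P)
1/(I(√(-26 + 36)) + (4134 + 2384)/(3356 - 3889)) = 1/((-3 + 130*√(-26 + 36)) + (4134 + 2384)/(3356 - 3889)) = 1/((-3 + 130*√10) + 6518/(-533)) = 1/((-3 + 130*√10) + 6518*(-1/533)) = 1/((-3 + 130*√10) - 6518/533) = 1/(-8117/533 + 130*√10)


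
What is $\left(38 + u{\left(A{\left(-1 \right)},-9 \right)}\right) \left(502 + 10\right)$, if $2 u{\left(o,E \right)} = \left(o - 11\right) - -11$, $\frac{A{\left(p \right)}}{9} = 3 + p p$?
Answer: $28672$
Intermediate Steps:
$A{\left(p \right)} = 27 + 9 p^{2}$ ($A{\left(p \right)} = 9 \left(3 + p p\right) = 9 \left(3 + p^{2}\right) = 27 + 9 p^{2}$)
$u{\left(o,E \right)} = \frac{o}{2}$ ($u{\left(o,E \right)} = \frac{\left(o - 11\right) - -11}{2} = \frac{\left(-11 + o\right) + 11}{2} = \frac{o}{2}$)
$\left(38 + u{\left(A{\left(-1 \right)},-9 \right)}\right) \left(502 + 10\right) = \left(38 + \frac{27 + 9 \left(-1\right)^{2}}{2}\right) \left(502 + 10\right) = \left(38 + \frac{27 + 9 \cdot 1}{2}\right) 512 = \left(38 + \frac{27 + 9}{2}\right) 512 = \left(38 + \frac{1}{2} \cdot 36\right) 512 = \left(38 + 18\right) 512 = 56 \cdot 512 = 28672$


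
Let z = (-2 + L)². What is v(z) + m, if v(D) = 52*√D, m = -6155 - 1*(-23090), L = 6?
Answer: 17143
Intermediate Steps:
m = 16935 (m = -6155 + 23090 = 16935)
z = 16 (z = (-2 + 6)² = 4² = 16)
v(z) + m = 52*√16 + 16935 = 52*4 + 16935 = 208 + 16935 = 17143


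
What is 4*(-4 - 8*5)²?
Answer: 7744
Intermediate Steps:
4*(-4 - 8*5)² = 4*(-4 - 4*10)² = 4*(-4 - 40)² = 4*(-44)² = 4*1936 = 7744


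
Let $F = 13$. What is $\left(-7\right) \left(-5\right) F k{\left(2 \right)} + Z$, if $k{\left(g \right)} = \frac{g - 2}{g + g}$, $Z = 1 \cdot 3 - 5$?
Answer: $-2$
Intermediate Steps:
$Z = -2$ ($Z = 3 - 5 = -2$)
$k{\left(g \right)} = \frac{-2 + g}{2 g}$
$\left(-7\right) \left(-5\right) F k{\left(2 \right)} + Z = \left(-7\right) \left(-5\right) 13 \frac{-2 + 2}{2 \cdot 2} - 2 = 35 \cdot 13 \cdot \frac{1}{2} \cdot \frac{1}{2} \cdot 0 - 2 = 35 \cdot 13 \cdot 0 - 2 = 35 \cdot 0 - 2 = 0 - 2 = -2$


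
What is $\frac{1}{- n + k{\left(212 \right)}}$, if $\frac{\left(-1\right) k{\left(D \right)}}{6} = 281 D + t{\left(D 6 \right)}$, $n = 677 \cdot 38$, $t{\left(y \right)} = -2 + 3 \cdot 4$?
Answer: $- \frac{1}{383218} \approx -2.6095 \cdot 10^{-6}$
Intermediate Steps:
$t{\left(y \right)} = 10$ ($t{\left(y \right)} = -2 + 12 = 10$)
$n = 25726$
$k{\left(D \right)} = -60 - 1686 D$ ($k{\left(D \right)} = - 6 \left(281 D + 10\right) = - 6 \left(10 + 281 D\right) = -60 - 1686 D$)
$\frac{1}{- n + k{\left(212 \right)}} = \frac{1}{\left(-1\right) 25726 - 357492} = \frac{1}{-25726 - 357492} = \frac{1}{-383218} = - \frac{1}{383218}$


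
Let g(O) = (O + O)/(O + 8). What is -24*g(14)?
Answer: -336/11 ≈ -30.545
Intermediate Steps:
g(O) = 2*O/(8 + O) (g(O) = (2*O)/(8 + O) = 2*O/(8 + O))
-24*g(14) = -48*14/(8 + 14) = -48*14/22 = -24*14/11 = -336/11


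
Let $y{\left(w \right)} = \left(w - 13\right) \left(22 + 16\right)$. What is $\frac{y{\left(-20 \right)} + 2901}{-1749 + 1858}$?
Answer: $\frac{1647}{109} \approx 15.11$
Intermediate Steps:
$y{\left(w \right)} = -494 + 38 w$ ($y{\left(w \right)} = \left(-13 + w\right) 38 = -494 + 38 w$)
$\frac{y{\left(-20 \right)} + 2901}{-1749 + 1858} = \frac{\left(-494 + 38 \left(-20\right)\right) + 2901}{-1749 + 1858} = \frac{\left(-494 - 760\right) + 2901}{109} = \left(-1254 + 2901\right) \frac{1}{109} = 1647 \cdot \frac{1}{109} = \frac{1647}{109}$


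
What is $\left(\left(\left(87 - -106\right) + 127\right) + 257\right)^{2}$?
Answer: $332929$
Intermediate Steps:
$\left(\left(\left(87 - -106\right) + 127\right) + 257\right)^{2} = \left(\left(\left(87 + 106\right) + 127\right) + 257\right)^{2} = \left(\left(193 + 127\right) + 257\right)^{2} = \left(320 + 257\right)^{2} = 577^{2} = 332929$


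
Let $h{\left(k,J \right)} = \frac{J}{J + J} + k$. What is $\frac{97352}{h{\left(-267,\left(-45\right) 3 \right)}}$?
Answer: $- \frac{194704}{533} \approx -365.3$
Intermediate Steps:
$h{\left(k,J \right)} = \frac{1}{2} + k$ ($h{\left(k,J \right)} = \frac{J}{2 J} + k = J \frac{1}{2 J} + k = \frac{1}{2} + k$)
$\frac{97352}{h{\left(-267,\left(-45\right) 3 \right)}} = \frac{97352}{\frac{1}{2} - 267} = \frac{97352}{- \frac{533}{2}} = 97352 \left(- \frac{2}{533}\right) = - \frac{194704}{533}$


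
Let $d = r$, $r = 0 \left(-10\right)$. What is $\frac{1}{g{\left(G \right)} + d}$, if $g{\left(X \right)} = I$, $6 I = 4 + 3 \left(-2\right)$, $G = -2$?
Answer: $-3$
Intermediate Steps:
$I = - \frac{1}{3}$ ($I = \frac{4 + 3 \left(-2\right)}{6} = \frac{4 - 6}{6} = \frac{1}{6} \left(-2\right) = - \frac{1}{3} \approx -0.33333$)
$g{\left(X \right)} = - \frac{1}{3}$
$r = 0$
$d = 0$
$\frac{1}{g{\left(G \right)} + d} = \frac{1}{- \frac{1}{3} + 0} = \frac{1}{- \frac{1}{3}} = -3$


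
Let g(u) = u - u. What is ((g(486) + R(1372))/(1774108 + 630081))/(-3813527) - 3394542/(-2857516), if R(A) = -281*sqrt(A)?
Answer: 1697271/1428758 + 3934*sqrt(7)/9168439664603 ≈ 1.1879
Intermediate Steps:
g(u) = 0
((g(486) + R(1372))/(1774108 + 630081))/(-3813527) - 3394542/(-2857516) = ((0 - 3934*sqrt(7))/(1774108 + 630081))/(-3813527) - 3394542/(-2857516) = ((0 - 3934*sqrt(7))/2404189)*(-1/3813527) - 3394542*(-1/2857516) = ((0 - 3934*sqrt(7))*(1/2404189))*(-1/3813527) + 1697271/1428758 = (-3934*sqrt(7)*(1/2404189))*(-1/3813527) + 1697271/1428758 = -3934*sqrt(7)/2404189*(-1/3813527) + 1697271/1428758 = 3934*sqrt(7)/9168439664603 + 1697271/1428758 = 1697271/1428758 + 3934*sqrt(7)/9168439664603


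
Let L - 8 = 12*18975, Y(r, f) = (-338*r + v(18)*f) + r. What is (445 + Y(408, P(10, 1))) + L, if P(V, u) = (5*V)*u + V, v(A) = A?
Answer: 91737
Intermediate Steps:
P(V, u) = V + 5*V*u (P(V, u) = 5*V*u + V = V + 5*V*u)
Y(r, f) = -337*r + 18*f (Y(r, f) = (-338*r + 18*f) + r = -337*r + 18*f)
L = 227708 (L = 8 + 12*18975 = 8 + 227700 = 227708)
(445 + Y(408, P(10, 1))) + L = (445 + (-337*408 + 18*(10*(1 + 5*1)))) + 227708 = (445 + (-137496 + 18*(10*(1 + 5)))) + 227708 = (445 + (-137496 + 18*(10*6))) + 227708 = (445 + (-137496 + 18*60)) + 227708 = (445 + (-137496 + 1080)) + 227708 = (445 - 136416) + 227708 = -135971 + 227708 = 91737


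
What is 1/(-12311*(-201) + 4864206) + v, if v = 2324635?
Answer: 17059838393296/7338717 ≈ 2.3246e+6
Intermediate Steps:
1/(-12311*(-201) + 4864206) + v = 1/(-12311*(-201) + 4864206) + 2324635 = 1/(2474511 + 4864206) + 2324635 = 1/7338717 + 2324635 = 17059838393296/7338717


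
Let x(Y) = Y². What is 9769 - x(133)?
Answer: -7920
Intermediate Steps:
9769 - x(133) = 9769 - 1*133² = 9769 - 1*17689 = 9769 - 17689 = -7920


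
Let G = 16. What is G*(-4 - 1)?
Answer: -80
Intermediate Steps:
G*(-4 - 1) = 16*(-4 - 1) = 16*(-5) = -80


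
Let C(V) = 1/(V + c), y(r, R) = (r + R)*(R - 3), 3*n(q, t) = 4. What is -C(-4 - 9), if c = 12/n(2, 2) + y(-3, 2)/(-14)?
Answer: 14/57 ≈ 0.24561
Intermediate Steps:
n(q, t) = 4/3 (n(q, t) = (⅓)*4 = 4/3)
y(r, R) = (-3 + R)*(R + r) (y(r, R) = (R + r)*(-3 + R) = (-3 + R)*(R + r))
c = 125/14 (c = 12/(4/3) + (2² - 3*2 - 3*(-3) + 2*(-3))/(-14) = 12*(¾) + (4 - 6 + 9 - 6)*(-1/14) = 9 + 1*(-1/14) = 9 - 1/14 = 125/14 ≈ 8.9286)
C(V) = 1/(125/14 + V) (C(V) = 1/(V + 125/14) = 1/(125/14 + V))
-C(-4 - 9) = -14/(125 + 14*(-4 - 9)) = -14/(125 + 14*(-13)) = -14/(125 - 182) = -14/(-57) = -14*(-1)/57 = -1*(-14/57) = 14/57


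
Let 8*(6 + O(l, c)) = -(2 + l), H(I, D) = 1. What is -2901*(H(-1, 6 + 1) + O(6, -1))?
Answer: 17406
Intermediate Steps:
O(l, c) = -25/4 - l/8 (O(l, c) = -6 + (-(2 + l))/8 = -6 + (-2 - l)/8 = -6 + (-1/4 - l/8) = -25/4 - l/8)
-2901*(H(-1, 6 + 1) + O(6, -1)) = -2901*(1 + (-25/4 - 1/8*6)) = -2901*(1 + (-25/4 - 3/4)) = -2901*(1 - 7) = -2901*(-6) = 17406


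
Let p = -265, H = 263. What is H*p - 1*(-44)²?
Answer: -71631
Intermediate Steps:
H*p - 1*(-44)² = 263*(-265) - 1*(-44)² = -69695 - 1*1936 = -69695 - 1936 = -71631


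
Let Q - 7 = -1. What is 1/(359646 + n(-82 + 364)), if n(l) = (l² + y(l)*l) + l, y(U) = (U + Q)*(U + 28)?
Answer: 1/25616412 ≈ 3.9037e-8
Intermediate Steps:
Q = 6 (Q = 7 - 1 = 6)
y(U) = (6 + U)*(28 + U) (y(U) = (U + 6)*(U + 28) = (6 + U)*(28 + U))
n(l) = l + l² + l*(168 + l² + 34*l) (n(l) = (l² + (168 + l² + 34*l)*l) + l = (l² + l*(168 + l² + 34*l)) + l = l + l² + l*(168 + l² + 34*l))
1/(359646 + n(-82 + 364)) = 1/(359646 + (-82 + 364)*(169 + (-82 + 364)² + 35*(-82 + 364))) = 1/(359646 + 282*(169 + 282² + 35*282)) = 1/(359646 + 282*(169 + 79524 + 9870)) = 1/(359646 + 282*89563) = 1/(359646 + 25256766) = 1/25616412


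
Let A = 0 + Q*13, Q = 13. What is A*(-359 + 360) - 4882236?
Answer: -4882067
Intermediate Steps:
A = 169 (A = 0 + 13*13 = 0 + 169 = 169)
A*(-359 + 360) - 4882236 = 169*(-359 + 360) - 4882236 = 169*1 - 4882236 = 169 - 4882236 = -4882067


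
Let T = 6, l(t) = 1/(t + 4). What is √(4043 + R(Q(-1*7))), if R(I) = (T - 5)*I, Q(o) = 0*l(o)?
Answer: √4043 ≈ 63.585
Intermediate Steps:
l(t) = 1/(4 + t)
Q(o) = 0 (Q(o) = 0/(4 + o) = 0)
R(I) = I (R(I) = (6 - 5)*I = 1*I = I)
√(4043 + R(Q(-1*7))) = √(4043 + 0) = √4043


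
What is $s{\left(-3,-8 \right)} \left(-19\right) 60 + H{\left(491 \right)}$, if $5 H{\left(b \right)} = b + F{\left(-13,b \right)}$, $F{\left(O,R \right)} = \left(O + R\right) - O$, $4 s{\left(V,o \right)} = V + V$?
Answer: $\frac{9532}{5} \approx 1906.4$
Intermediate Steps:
$s{\left(V,o \right)} = \frac{V}{2}$ ($s{\left(V,o \right)} = \frac{V + V}{4} = \frac{2 V}{4} = \frac{V}{2}$)
$F{\left(O,R \right)} = R$
$H{\left(b \right)} = \frac{2 b}{5}$ ($H{\left(b \right)} = \frac{b + b}{5} = \frac{2 b}{5}$)
$s{\left(-3,-8 \right)} \left(-19\right) 60 + H{\left(491 \right)} = \frac{1}{2} \left(-3\right) \left(-19\right) 60 + \frac{2}{5} \cdot 491 = \left(- \frac{3}{2}\right) \left(-19\right) 60 + \frac{982}{5} = \frac{57}{2} \cdot 60 + \frac{982}{5} = 1710 + \frac{982}{5} = \frac{9532}{5}$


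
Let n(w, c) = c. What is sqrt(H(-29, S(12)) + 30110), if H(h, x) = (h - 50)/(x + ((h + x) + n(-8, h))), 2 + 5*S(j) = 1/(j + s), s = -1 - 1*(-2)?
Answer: sqrt(4393967797)/382 ≈ 173.53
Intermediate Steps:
s = 1 (s = -1 + 2 = 1)
S(j) = -2/5 + 1/(5*(1 + j)) (S(j) = -2/5 + 1/(5*(j + 1)) = -2/5 + 1/(5*(1 + j)))
H(h, x) = (-50 + h)/(2*h + 2*x) (H(h, x) = (h - 50)/(x + ((h + x) + h)) = (-50 + h)/(x + (x + 2*h)) = (-50 + h)/(2*h + 2*x))
sqrt(H(-29, S(12)) + 30110) = sqrt((-25 + (1/2)*(-29))/(-29 + (-1 - 2*12)/(5*(1 + 12))) + 30110) = sqrt((-25 - 29/2)/(-29 + (1/5)*(-1 - 24)/13) + 30110) = sqrt(-79/2/(-29 + (1/5)*(1/13)*(-25)) + 30110) = sqrt(-79/2/(-29 - 5/13) + 30110) = sqrt(-79/2/(-382/13) + 30110) = sqrt(-13/382*(-79/2) + 30110) = sqrt(1027/764 + 30110) = sqrt(23005067/764) = sqrt(4393967797)/382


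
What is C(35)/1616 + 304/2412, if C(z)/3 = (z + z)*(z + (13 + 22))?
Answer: 2246729/243612 ≈ 9.2226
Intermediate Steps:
C(z) = 6*z*(35 + z) (C(z) = 3*((z + z)*(z + (13 + 22))) = 3*((2*z)*(z + 35)) = 3*((2*z)*(35 + z)) = 3*(2*z*(35 + z)) = 6*z*(35 + z))
C(35)/1616 + 304/2412 = (6*35*(35 + 35))/1616 + 304/2412 = (6*35*70)*(1/1616) + 304*(1/2412) = 14700*(1/1616) + 76/603 = 3675/404 + 76/603 = 2246729/243612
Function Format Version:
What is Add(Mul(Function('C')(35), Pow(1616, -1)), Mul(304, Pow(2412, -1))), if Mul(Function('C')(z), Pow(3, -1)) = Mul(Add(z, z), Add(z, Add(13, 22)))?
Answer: Rational(2246729, 243612) ≈ 9.2226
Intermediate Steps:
Function('C')(z) = Mul(6, z, Add(35, z)) (Function('C')(z) = Mul(3, Mul(Add(z, z), Add(z, Add(13, 22)))) = Mul(3, Mul(Mul(2, z), Add(z, 35))) = Mul(3, Mul(Mul(2, z), Add(35, z))) = Mul(3, Mul(2, z, Add(35, z))) = Mul(6, z, Add(35, z)))
Add(Mul(Function('C')(35), Pow(1616, -1)), Mul(304, Pow(2412, -1))) = Add(Mul(Mul(6, 35, Add(35, 35)), Pow(1616, -1)), Mul(304, Pow(2412, -1))) = Add(Mul(Mul(6, 35, 70), Rational(1, 1616)), Mul(304, Rational(1, 2412))) = Add(Mul(14700, Rational(1, 1616)), Rational(76, 603)) = Add(Rational(3675, 404), Rational(76, 603)) = Rational(2246729, 243612)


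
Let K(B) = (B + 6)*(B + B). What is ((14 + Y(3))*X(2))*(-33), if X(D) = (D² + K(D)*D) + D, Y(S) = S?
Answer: -39270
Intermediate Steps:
K(B) = 2*B*(6 + B) (K(B) = (6 + B)*(2*B) = 2*B*(6 + B))
X(D) = D + D² + 2*D²*(6 + D) (X(D) = (D² + (2*D*(6 + D))*D) + D = (D² + 2*D²*(6 + D)) + D = D + D² + 2*D²*(6 + D))
((14 + Y(3))*X(2))*(-33) = ((14 + 3)*(2*(1 + 2 + 2*2*(6 + 2))))*(-33) = (17*(2*(1 + 2 + 2*2*8)))*(-33) = (17*(2*(1 + 2 + 32)))*(-33) = (17*(2*35))*(-33) = (17*70)*(-33) = 1190*(-33) = -39270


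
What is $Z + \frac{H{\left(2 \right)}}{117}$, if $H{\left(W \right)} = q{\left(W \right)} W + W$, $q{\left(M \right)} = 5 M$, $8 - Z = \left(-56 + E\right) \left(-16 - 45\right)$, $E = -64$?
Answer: $- \frac{855482}{117} \approx -7311.8$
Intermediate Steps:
$Z = -7312$ ($Z = 8 - \left(-56 - 64\right) \left(-16 - 45\right) = 8 - \left(-120\right) \left(-61\right) = 8 - 7320 = -7312$)
$H{\left(W \right)} = W + 5 W^{2}$ ($H{\left(W \right)} = 5 W W + W = 5 W^{2} + W = W + 5 W^{2}$)
$Z + \frac{H{\left(2 \right)}}{117} = -7312 + \frac{2 \left(1 + 5 \cdot 2\right)}{117} = -7312 + \frac{2 \left(1 + 10\right)}{117} = -7312 + \frac{2 \cdot 11}{117} = -7312 + \frac{1}{117} \cdot 22 = -7312 + \frac{22}{117} = - \frac{855482}{117}$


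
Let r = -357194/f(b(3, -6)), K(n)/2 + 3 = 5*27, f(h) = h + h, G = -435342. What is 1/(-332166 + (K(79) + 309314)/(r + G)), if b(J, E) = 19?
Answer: -8450095/2806840137752 ≈ -3.0105e-6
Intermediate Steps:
f(h) = 2*h
K(n) = 264 (K(n) = -6 + 2*(5*27) = -6 + 2*135 = -6 + 270 = 264)
r = -178597/19 (r = -357194/(2*19) = -357194/38 = -357194*1/38 = -178597/19 ≈ -9399.8)
1/(-332166 + (K(79) + 309314)/(r + G)) = 1/(-332166 + (264 + 309314)/(-178597/19 - 435342)) = 1/(-332166 + 309578/(-8450095/19)) = 1/(-332166 + 309578*(-19/8450095)) = 1/(-332166 - 5881982/8450095) = 1/(-2806840137752/8450095) = -8450095/2806840137752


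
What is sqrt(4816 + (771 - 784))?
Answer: sqrt(4803) ≈ 69.304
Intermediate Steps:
sqrt(4816 + (771 - 784)) = sqrt(4816 - 13) = sqrt(4803)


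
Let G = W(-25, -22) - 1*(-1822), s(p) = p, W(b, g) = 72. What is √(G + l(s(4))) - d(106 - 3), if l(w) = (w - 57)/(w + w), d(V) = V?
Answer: -103 + √30198/4 ≈ -59.556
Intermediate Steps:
l(w) = (-57 + w)/(2*w) (l(w) = (-57 + w)/((2*w)) = (-57 + w)*(1/(2*w)) = (-57 + w)/(2*w))
G = 1894 (G = 72 - 1*(-1822) = 72 + 1822 = 1894)
√(G + l(s(4))) - d(106 - 3) = √(1894 + (½)*(-57 + 4)/4) - (106 - 3) = √(1894 + (½)*(¼)*(-53)) - 1*103 = √(1894 - 53/8) - 103 = √(15099/8) - 103 = √30198/4 - 103 = -103 + √30198/4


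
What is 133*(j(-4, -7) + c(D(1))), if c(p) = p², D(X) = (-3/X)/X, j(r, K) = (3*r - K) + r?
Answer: 0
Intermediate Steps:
j(r, K) = -K + 4*r (j(r, K) = (-K + 3*r) + r = -K + 4*r)
D(X) = -3/X²
133*(j(-4, -7) + c(D(1))) = 133*((-1*(-7) + 4*(-4)) + (-3/1²)²) = 133*((7 - 16) + (-3*1)²) = 133*(-9 + (-3)²) = 133*(-9 + 9) = 133*0 = 0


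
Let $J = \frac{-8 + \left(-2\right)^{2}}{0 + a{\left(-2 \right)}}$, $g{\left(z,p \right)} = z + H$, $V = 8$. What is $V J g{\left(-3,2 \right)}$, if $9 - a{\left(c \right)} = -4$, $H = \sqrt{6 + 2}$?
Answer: $\frac{96}{13} - \frac{64 \sqrt{2}}{13} \approx 0.42233$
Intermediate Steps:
$H = 2 \sqrt{2}$ ($H = \sqrt{8} = 2 \sqrt{2} \approx 2.8284$)
$a{\left(c \right)} = 13$ ($a{\left(c \right)} = 9 - -4 = 9 + 4 = 13$)
$g{\left(z,p \right)} = z + 2 \sqrt{2}$
$J = - \frac{4}{13}$ ($J = \frac{-8 + \left(-2\right)^{2}}{0 + 13} = \frac{-8 + 4}{13} = \left(-4\right) \frac{1}{13} = - \frac{4}{13} \approx -0.30769$)
$V J g{\left(-3,2 \right)} = 8 \left(- \frac{4}{13}\right) \left(-3 + 2 \sqrt{2}\right) = - \frac{32 \left(-3 + 2 \sqrt{2}\right)}{13} = \frac{96}{13} - \frac{64 \sqrt{2}}{13}$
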